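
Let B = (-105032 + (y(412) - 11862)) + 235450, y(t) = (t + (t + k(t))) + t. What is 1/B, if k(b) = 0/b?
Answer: 1/119792 ≈ 8.3478e-6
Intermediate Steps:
k(b) = 0
y(t) = 3*t (y(t) = (t + (t + 0)) + t = (t + t) + t = 2*t + t = 3*t)
B = 119792 (B = (-105032 + (3*412 - 11862)) + 235450 = (-105032 + (1236 - 11862)) + 235450 = (-105032 - 10626) + 235450 = -115658 + 235450 = 119792)
1/B = 1/119792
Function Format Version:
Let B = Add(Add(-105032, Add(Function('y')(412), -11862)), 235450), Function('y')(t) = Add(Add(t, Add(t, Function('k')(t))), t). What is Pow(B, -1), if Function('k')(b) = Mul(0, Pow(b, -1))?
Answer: Rational(1, 119792) ≈ 8.3478e-6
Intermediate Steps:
Function('k')(b) = 0
Function('y')(t) = Mul(3, t) (Function('y')(t) = Add(Add(t, Add(t, 0)), t) = Add(Add(t, t), t) = Add(Mul(2, t), t) = Mul(3, t))
B = 119792 (B = Add(Add(-105032, Add(Mul(3, 412), -11862)), 235450) = Add(Add(-105032, Add(1236, -11862)), 235450) = Add(Add(-105032, -10626), 235450) = Add(-115658, 235450) = 119792)
Pow(B, -1) = Pow(119792, -1) = Rational(1, 119792)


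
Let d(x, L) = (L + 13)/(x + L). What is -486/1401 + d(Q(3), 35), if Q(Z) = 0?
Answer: 16746/16345 ≈ 1.0245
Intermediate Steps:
d(x, L) = (13 + L)/(L + x)
-486/1401 + d(Q(3), 35) = -486/1401 + (13 + 35)/(35 + 0) = (1/1401)*(-486) + 48/35 = -162/467 + (1/35)*48 = -162/467 + 48/35 = 16746/16345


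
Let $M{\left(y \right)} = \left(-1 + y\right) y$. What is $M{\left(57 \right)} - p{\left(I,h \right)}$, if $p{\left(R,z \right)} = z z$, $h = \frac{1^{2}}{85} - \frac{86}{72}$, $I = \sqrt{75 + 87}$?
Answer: $\frac{29875514039}{9363600} \approx 3190.6$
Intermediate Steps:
$M{\left(y \right)} = y \left(-1 + y\right)$
$I = 9 \sqrt{2}$ ($I = \sqrt{162} = 9 \sqrt{2} \approx 12.728$)
$h = - \frac{3619}{3060}$ ($h = 1 \cdot \frac{1}{85} - \frac{43}{36} = \frac{1}{85} - \frac{43}{36} = - \frac{3619}{3060} \approx -1.1827$)
$p{\left(R,z \right)} = z^{2}$
$M{\left(57 \right)} - p{\left(I,h \right)} = 57 \left(-1 + 57\right) - \left(- \frac{3619}{3060}\right)^{2} = 57 \cdot 56 - \frac{13097161}{9363600} = 3192 - \frac{13097161}{9363600} = \frac{29875514039}{9363600}$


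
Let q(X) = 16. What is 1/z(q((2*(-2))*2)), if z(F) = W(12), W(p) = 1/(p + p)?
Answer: 24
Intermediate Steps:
W(p) = 1/(2*p)
z(F) = 1/24 (z(F) = (½)/12 = (½)*(1/12) = 1/24)
1/z(q((2*(-2))*2)) = 1/(1/24) = 24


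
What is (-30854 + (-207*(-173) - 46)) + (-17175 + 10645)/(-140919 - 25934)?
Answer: 819421613/166853 ≈ 4911.0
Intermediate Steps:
(-30854 + (-207*(-173) - 46)) + (-17175 + 10645)/(-140919 - 25934) = (-30854 + (35811 - 46)) - 6530/(-166853) = (-30854 + 35765) - 6530*(-1/166853) = 4911 + 6530/166853 = 819421613/166853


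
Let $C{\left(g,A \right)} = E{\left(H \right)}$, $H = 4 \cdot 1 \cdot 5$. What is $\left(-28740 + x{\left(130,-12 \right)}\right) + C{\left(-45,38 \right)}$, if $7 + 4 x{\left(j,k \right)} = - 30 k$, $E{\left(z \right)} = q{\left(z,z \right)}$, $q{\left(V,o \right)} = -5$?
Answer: $- \frac{114627}{4} \approx -28657.0$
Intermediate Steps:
$H = 20$ ($H = 4 \cdot 5 = 20$)
$E{\left(z \right)} = -5$
$x{\left(j,k \right)} = - \frac{7}{4} - \frac{15 k}{2}$ ($x{\left(j,k \right)} = - \frac{7}{4} + \frac{\left(-30\right) k}{4} = - \frac{7}{4} - \frac{15 k}{2}$)
$C{\left(g,A \right)} = -5$
$\left(-28740 + x{\left(130,-12 \right)}\right) + C{\left(-45,38 \right)} = \left(-28740 - - \frac{353}{4}\right) - 5 = \left(-28740 + \left(- \frac{7}{4} + 90\right)\right) - 5 = \left(-28740 + \frac{353}{4}\right) - 5 = - \frac{114607}{4} - 5 = - \frac{114627}{4}$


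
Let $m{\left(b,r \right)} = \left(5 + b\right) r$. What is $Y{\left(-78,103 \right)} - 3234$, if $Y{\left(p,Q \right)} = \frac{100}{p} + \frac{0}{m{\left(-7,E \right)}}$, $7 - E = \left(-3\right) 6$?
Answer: $- \frac{126176}{39} \approx -3235.3$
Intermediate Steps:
$E = 25$ ($E = 7 - \left(-3\right) 6 = 7 - -18 = 7 + 18 = 25$)
$m{\left(b,r \right)} = r \left(5 + b\right)$
$Y{\left(p,Q \right)} = \frac{100}{p}$ ($Y{\left(p,Q \right)} = \frac{100}{p} + \frac{0}{25 \left(5 - 7\right)} = \frac{100}{p} + \frac{0}{25 \left(-2\right)} = \frac{100}{p} + \frac{0}{-50} = \frac{100}{p} + 0 \left(- \frac{1}{50}\right) = \frac{100}{p} + 0 = \frac{100}{p}$)
$Y{\left(-78,103 \right)} - 3234 = \frac{100}{-78} - 3234 = 100 \left(- \frac{1}{78}\right) - 3234 = - \frac{50}{39} - 3234 = - \frac{126176}{39}$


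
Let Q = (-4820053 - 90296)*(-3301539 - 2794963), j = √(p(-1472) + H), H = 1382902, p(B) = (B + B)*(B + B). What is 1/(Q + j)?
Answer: 14967976249599/448080626017119491090296583 - √10050038/896161252034238982180593166 ≈ 3.3405e-14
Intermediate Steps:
p(B) = 4*B² (p(B) = (2*B)*(2*B) = 4*B²)
j = √10050038 (j = √(4*(-1472)² + 1382902) = √(4*2166784 + 1382902) = √(8667136 + 1382902) = √10050038 ≈ 3170.2)
Q = 29935952499198 (Q = -4910349*(-6096502) = 29935952499198)
1/(Q + j) = 1/(29935952499198 + √10050038)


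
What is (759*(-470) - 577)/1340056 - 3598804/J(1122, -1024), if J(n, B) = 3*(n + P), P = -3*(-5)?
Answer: -4823817667201/4570931016 ≈ -1055.3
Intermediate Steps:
P = 15
J(n, B) = 45 + 3*n (J(n, B) = 3*(n + 15) = 3*(15 + n) = 45 + 3*n)
(759*(-470) - 577)/1340056 - 3598804/J(1122, -1024) = (759*(-470) - 577)/1340056 - 3598804/(45 + 3*1122) = (-356730 - 577)*(1/1340056) - 3598804/(45 + 3366) = -357307*1/1340056 - 3598804/3411 = -357307/1340056 - 3598804*1/3411 = -357307/1340056 - 3598804/3411 = -4823817667201/4570931016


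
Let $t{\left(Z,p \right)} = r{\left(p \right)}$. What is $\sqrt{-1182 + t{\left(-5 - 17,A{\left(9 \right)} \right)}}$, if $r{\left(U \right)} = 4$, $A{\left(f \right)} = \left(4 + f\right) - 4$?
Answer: $i \sqrt{1178} \approx 34.322 i$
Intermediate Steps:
$A{\left(f \right)} = f$
$t{\left(Z,p \right)} = 4$
$\sqrt{-1182 + t{\left(-5 - 17,A{\left(9 \right)} \right)}} = \sqrt{-1182 + 4} = \sqrt{-1178} = i \sqrt{1178}$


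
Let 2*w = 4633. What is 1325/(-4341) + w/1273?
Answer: 16738403/11052186 ≈ 1.5145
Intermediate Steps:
w = 4633/2 (w = (½)*4633 = 4633/2 ≈ 2316.5)
1325/(-4341) + w/1273 = 1325/(-4341) + (4633/2)/1273 = 1325*(-1/4341) + (4633/2)*(1/1273) = -1325/4341 + 4633/2546 = 16738403/11052186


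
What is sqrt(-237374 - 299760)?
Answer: I*sqrt(537134) ≈ 732.89*I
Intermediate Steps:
sqrt(-237374 - 299760) = sqrt(-537134) = I*sqrt(537134)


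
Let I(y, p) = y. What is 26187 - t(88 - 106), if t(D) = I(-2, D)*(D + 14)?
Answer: 26179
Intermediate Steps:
t(D) = -28 - 2*D (t(D) = -2*(D + 14) = -2*(14 + D) = -28 - 2*D)
26187 - t(88 - 106) = 26187 - (-28 - 2*(88 - 106)) = 26187 - (-28 - 2*(-18)) = 26187 - (-28 + 36) = 26187 - 1*8 = 26187 - 8 = 26179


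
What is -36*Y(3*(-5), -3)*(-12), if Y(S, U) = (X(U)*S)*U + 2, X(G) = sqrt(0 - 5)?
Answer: 864 + 19440*I*sqrt(5) ≈ 864.0 + 43469.0*I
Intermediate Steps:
X(G) = I*sqrt(5) (X(G) = sqrt(-5) = I*sqrt(5))
Y(S, U) = 2 + I*S*U*sqrt(5) (Y(S, U) = ((I*sqrt(5))*S)*U + 2 = (I*S*sqrt(5))*U + 2 = I*S*U*sqrt(5) + 2 = 2 + I*S*U*sqrt(5))
-36*Y(3*(-5), -3)*(-12) = -36*(2 + I*(3*(-5))*(-3)*sqrt(5))*(-12) = -36*(2 + I*(-15)*(-3)*sqrt(5))*(-12) = -36*(2 + 45*I*sqrt(5))*(-12) = (-72 - 1620*I*sqrt(5))*(-12) = 864 + 19440*I*sqrt(5)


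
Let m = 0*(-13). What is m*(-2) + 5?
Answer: 5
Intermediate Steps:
m = 0
m*(-2) + 5 = 0*(-2) + 5 = 0 + 5 = 5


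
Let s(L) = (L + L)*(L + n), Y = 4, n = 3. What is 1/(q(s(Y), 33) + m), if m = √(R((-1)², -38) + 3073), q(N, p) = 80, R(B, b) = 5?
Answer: 40/1661 - 9*√38/3322 ≈ 0.0073812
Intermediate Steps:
s(L) = 2*L*(3 + L) (s(L) = (L + L)*(L + 3) = (2*L)*(3 + L) = 2*L*(3 + L))
m = 9*√38 (m = √(5 + 3073) = √3078 = 9*√38 ≈ 55.480)
1/(q(s(Y), 33) + m) = 1/(80 + 9*√38)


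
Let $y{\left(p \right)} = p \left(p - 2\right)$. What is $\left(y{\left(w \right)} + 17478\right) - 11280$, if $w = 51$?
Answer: $8697$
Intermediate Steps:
$y{\left(p \right)} = p \left(-2 + p\right)$
$\left(y{\left(w \right)} + 17478\right) - 11280 = \left(51 \left(-2 + 51\right) + 17478\right) - 11280 = \left(51 \cdot 49 + 17478\right) - 11280 = \left(2499 + 17478\right) - 11280 = 19977 - 11280 = 8697$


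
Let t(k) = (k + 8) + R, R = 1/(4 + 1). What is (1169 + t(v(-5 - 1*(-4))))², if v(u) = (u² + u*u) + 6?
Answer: 35117476/25 ≈ 1.4047e+6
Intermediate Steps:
v(u) = 6 + 2*u² (v(u) = (u² + u²) + 6 = 2*u² + 6 = 6 + 2*u²)
R = ⅕ (R = 1/5 = ⅕ ≈ 0.20000)
t(k) = 41/5 + k (t(k) = (k + 8) + ⅕ = (8 + k) + ⅕ = 41/5 + k)
(1169 + t(v(-5 - 1*(-4))))² = (1169 + (41/5 + (6 + 2*(-5 - 1*(-4))²)))² = (1169 + (41/5 + (6 + 2*(-5 + 4)²)))² = (1169 + (41/5 + (6 + 2*(-1)²)))² = (1169 + (41/5 + (6 + 2*1)))² = (1169 + (41/5 + (6 + 2)))² = (1169 + (41/5 + 8))² = (1169 + 81/5)² = (5926/5)² = 35117476/25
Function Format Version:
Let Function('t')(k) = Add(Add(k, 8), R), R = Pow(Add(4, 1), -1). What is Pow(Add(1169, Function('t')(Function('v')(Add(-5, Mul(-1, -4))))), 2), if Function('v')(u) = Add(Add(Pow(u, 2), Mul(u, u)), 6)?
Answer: Rational(35117476, 25) ≈ 1.4047e+6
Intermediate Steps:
Function('v')(u) = Add(6, Mul(2, Pow(u, 2))) (Function('v')(u) = Add(Add(Pow(u, 2), Pow(u, 2)), 6) = Add(Mul(2, Pow(u, 2)), 6) = Add(6, Mul(2, Pow(u, 2))))
R = Rational(1, 5) (R = Pow(5, -1) = Rational(1, 5) ≈ 0.20000)
Function('t')(k) = Add(Rational(41, 5), k) (Function('t')(k) = Add(Add(k, 8), Rational(1, 5)) = Add(Add(8, k), Rational(1, 5)) = Add(Rational(41, 5), k))
Pow(Add(1169, Function('t')(Function('v')(Add(-5, Mul(-1, -4))))), 2) = Pow(Add(1169, Add(Rational(41, 5), Add(6, Mul(2, Pow(Add(-5, Mul(-1, -4)), 2))))), 2) = Pow(Add(1169, Add(Rational(41, 5), Add(6, Mul(2, Pow(Add(-5, 4), 2))))), 2) = Pow(Add(1169, Add(Rational(41, 5), Add(6, Mul(2, Pow(-1, 2))))), 2) = Pow(Add(1169, Add(Rational(41, 5), Add(6, Mul(2, 1)))), 2) = Pow(Add(1169, Add(Rational(41, 5), Add(6, 2))), 2) = Pow(Add(1169, Add(Rational(41, 5), 8)), 2) = Pow(Add(1169, Rational(81, 5)), 2) = Pow(Rational(5926, 5), 2) = Rational(35117476, 25)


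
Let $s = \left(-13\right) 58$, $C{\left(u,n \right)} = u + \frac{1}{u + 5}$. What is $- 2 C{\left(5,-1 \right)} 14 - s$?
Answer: $\frac{3056}{5} \approx 611.2$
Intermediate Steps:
$C{\left(u,n \right)} = u + \frac{1}{5 + u}$
$s = -754$
$- 2 C{\left(5,-1 \right)} 14 - s = - 2 \frac{1 + 5^{2} + 5 \cdot 5}{5 + 5} \cdot 14 - -754 = - 2 \frac{1 + 25 + 25}{10} \cdot 14 + 754 = - 2 \cdot \frac{1}{10} \cdot 51 \cdot 14 + 754 = \left(-2\right) \frac{51}{10} \cdot 14 + 754 = \left(- \frac{51}{5}\right) 14 + 754 = - \frac{714}{5} + 754 = \frac{3056}{5}$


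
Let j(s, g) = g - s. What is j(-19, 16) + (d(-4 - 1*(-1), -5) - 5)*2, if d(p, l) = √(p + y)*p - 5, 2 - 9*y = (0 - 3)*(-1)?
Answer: 15 - 4*I*√7 ≈ 15.0 - 10.583*I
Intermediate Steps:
y = -⅑ (y = 2/9 - (0 - 3)*(-1)/9 = 2/9 - (-1)*(-1)/3 = 2/9 - ⅑*3 = 2/9 - ⅓ = -⅑ ≈ -0.11111)
d(p, l) = -5 + p*√(-⅑ + p) (d(p, l) = √(p - ⅑)*p - 5 = √(-⅑ + p)*p - 5 = p*√(-⅑ + p) - 5 = -5 + p*√(-⅑ + p))
j(-19, 16) + (d(-4 - 1*(-1), -5) - 5)*2 = (16 - 1*(-19)) + ((-5 + (-4 - 1*(-1))*√(-1 + 9*(-4 - 1*(-1)))/3) - 5)*2 = (16 + 19) + ((-5 + (-4 + 1)*√(-1 + 9*(-4 + 1))/3) - 5)*2 = 35 + ((-5 + (⅓)*(-3)*√(-1 + 9*(-3))) - 5)*2 = 35 + ((-5 + (⅓)*(-3)*√(-1 - 27)) - 5)*2 = 35 + ((-5 + (⅓)*(-3)*√(-28)) - 5)*2 = 35 + ((-5 + (⅓)*(-3)*(2*I*√7)) - 5)*2 = 35 + ((-5 - 2*I*√7) - 5)*2 = 35 + (-10 - 2*I*√7)*2 = 35 + (-20 - 4*I*√7) = 15 - 4*I*√7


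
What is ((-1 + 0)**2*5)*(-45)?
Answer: -225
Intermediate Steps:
((-1 + 0)**2*5)*(-45) = ((-1)**2*5)*(-45) = (1*5)*(-45) = 5*(-45) = -225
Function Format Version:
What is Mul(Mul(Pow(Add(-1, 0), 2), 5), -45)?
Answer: -225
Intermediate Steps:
Mul(Mul(Pow(Add(-1, 0), 2), 5), -45) = Mul(Mul(Pow(-1, 2), 5), -45) = Mul(Mul(1, 5), -45) = Mul(5, -45) = -225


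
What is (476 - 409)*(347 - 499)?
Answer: -10184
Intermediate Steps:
(476 - 409)*(347 - 499) = 67*(-152) = -10184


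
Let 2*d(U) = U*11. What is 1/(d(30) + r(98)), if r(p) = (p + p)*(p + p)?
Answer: 1/38581 ≈ 2.5919e-5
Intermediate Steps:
r(p) = 4*p² (r(p) = (2*p)*(2*p) = 4*p²)
d(U) = 11*U/2 (d(U) = (U*11)/2 = (11*U)/2 = 11*U/2)
1/(d(30) + r(98)) = 1/((11/2)*30 + 4*98²) = 1/(165 + 4*9604) = 1/(165 + 38416) = 1/38581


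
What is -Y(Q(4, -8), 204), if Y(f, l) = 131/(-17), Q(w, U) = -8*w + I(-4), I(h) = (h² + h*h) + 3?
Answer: 131/17 ≈ 7.7059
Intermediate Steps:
I(h) = 3 + 2*h² (I(h) = (h² + h²) + 3 = 2*h² + 3 = 3 + 2*h²)
Q(w, U) = 35 - 8*w (Q(w, U) = -8*w + (3 + 2*(-4)²) = -8*w + (3 + 2*16) = -8*w + (3 + 32) = -8*w + 35 = 35 - 8*w)
Y(f, l) = -131/17 (Y(f, l) = 131*(-1/17) = -131/17)
-Y(Q(4, -8), 204) = -1*(-131/17) = 131/17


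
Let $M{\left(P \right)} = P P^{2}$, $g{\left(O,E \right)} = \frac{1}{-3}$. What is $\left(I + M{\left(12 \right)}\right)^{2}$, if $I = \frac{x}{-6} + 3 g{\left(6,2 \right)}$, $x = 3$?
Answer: $\frac{11923209}{4} \approx 2.9808 \cdot 10^{6}$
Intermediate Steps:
$g{\left(O,E \right)} = - \frac{1}{3}$
$M{\left(P \right)} = P^{3}$
$I = - \frac{3}{2}$ ($I = \frac{3}{-6} + 3 \left(- \frac{1}{3}\right) = 3 \left(- \frac{1}{6}\right) - 1 = - \frac{1}{2} - 1 = - \frac{3}{2} \approx -1.5$)
$\left(I + M{\left(12 \right)}\right)^{2} = \left(- \frac{3}{2} + 12^{3}\right)^{2} = \left(- \frac{3}{2} + 1728\right)^{2} = \left(\frac{3453}{2}\right)^{2} = \frac{11923209}{4}$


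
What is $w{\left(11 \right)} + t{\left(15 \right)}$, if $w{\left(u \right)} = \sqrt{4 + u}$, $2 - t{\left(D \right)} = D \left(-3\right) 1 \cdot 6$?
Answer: $272 + \sqrt{15} \approx 275.87$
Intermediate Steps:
$t{\left(D \right)} = 2 + 18 D$ ($t{\left(D \right)} = 2 - D \left(-3\right) 1 \cdot 6 = 2 - - 3 D 1 \cdot 6 = 2 - - 3 D 6 = 2 - - 18 D = 2 + 18 D$)
$w{\left(11 \right)} + t{\left(15 \right)} = \sqrt{4 + 11} + \left(2 + 18 \cdot 15\right) = \sqrt{15} + \left(2 + 270\right) = \sqrt{15} + 272 = 272 + \sqrt{15}$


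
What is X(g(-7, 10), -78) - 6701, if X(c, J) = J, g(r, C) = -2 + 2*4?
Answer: -6779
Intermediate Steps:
g(r, C) = 6 (g(r, C) = -2 + 8 = 6)
X(g(-7, 10), -78) - 6701 = -78 - 6701 = -6779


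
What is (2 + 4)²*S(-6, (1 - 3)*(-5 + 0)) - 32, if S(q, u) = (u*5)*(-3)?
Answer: -5432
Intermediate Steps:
S(q, u) = -15*u (S(q, u) = (5*u)*(-3) = -15*u)
(2 + 4)²*S(-6, (1 - 3)*(-5 + 0)) - 32 = (2 + 4)²*(-15*(1 - 3)*(-5 + 0)) - 32 = 6²*(-(-30)*(-5)) - 32 = 36*(-15*10) - 32 = 36*(-150) - 32 = -5400 - 32 = -5432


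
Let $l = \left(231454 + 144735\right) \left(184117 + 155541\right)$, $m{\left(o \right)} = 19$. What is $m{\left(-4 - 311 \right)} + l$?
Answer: $127775603381$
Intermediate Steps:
$l = 127775603362$ ($l = 376189 \cdot 339658 = 127775603362$)
$m{\left(-4 - 311 \right)} + l = 19 + 127775603362 = 127775603381$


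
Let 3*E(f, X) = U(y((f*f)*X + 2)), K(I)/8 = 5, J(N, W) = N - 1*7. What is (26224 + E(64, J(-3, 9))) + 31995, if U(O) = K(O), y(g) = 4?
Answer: 174697/3 ≈ 58232.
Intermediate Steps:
J(N, W) = -7 + N (J(N, W) = N - 7 = -7 + N)
K(I) = 40 (K(I) = 8*5 = 40)
U(O) = 40
E(f, X) = 40/3 (E(f, X) = (1/3)*40 = 40/3)
(26224 + E(64, J(-3, 9))) + 31995 = (26224 + 40/3) + 31995 = 78712/3 + 31995 = 174697/3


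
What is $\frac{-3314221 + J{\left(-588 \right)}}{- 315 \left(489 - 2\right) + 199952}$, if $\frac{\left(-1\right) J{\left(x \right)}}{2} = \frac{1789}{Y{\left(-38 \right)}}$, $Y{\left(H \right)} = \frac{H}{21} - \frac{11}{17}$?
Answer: $- \frac{2905294471}{40821719} \approx -71.17$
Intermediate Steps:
$Y{\left(H \right)} = - \frac{11}{17} + \frac{H}{21}$ ($Y{\left(H \right)} = H \frac{1}{21} - \frac{11}{17} = \frac{H}{21} - \frac{11}{17} = - \frac{11}{17} + \frac{H}{21}$)
$J{\left(x \right)} = \frac{1277346}{877}$ ($J{\left(x \right)} = - 2 \frac{1789}{- \frac{11}{17} + \frac{1}{21} \left(-38\right)} = - 2 \frac{1789}{- \frac{11}{17} - \frac{38}{21}} = - 2 \frac{1789}{- \frac{877}{357}} = - 2 \cdot 1789 \left(- \frac{357}{877}\right) = \left(-2\right) \left(- \frac{638673}{877}\right) = \frac{1277346}{877}$)
$\frac{-3314221 + J{\left(-588 \right)}}{- 315 \left(489 - 2\right) + 199952} = \frac{-3314221 + \frac{1277346}{877}}{- 315 \left(489 - 2\right) + 199952} = - \frac{2905294471}{877 \left(\left(-315\right) 487 + 199952\right)} = - \frac{2905294471}{877 \left(-153405 + 199952\right)} = - \frac{2905294471}{877 \cdot 46547} = \left(- \frac{2905294471}{877}\right) \frac{1}{46547} = - \frac{2905294471}{40821719}$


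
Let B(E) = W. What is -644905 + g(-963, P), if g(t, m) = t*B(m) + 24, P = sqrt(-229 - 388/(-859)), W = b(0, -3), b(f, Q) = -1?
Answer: -643918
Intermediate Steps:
W = -1
B(E) = -1
P = I*sqrt(168641457)/859 (P = sqrt(-229 - 388*(-1/859)) = sqrt(-229 + 388/859) = sqrt(-196323/859) = I*sqrt(168641457)/859 ≈ 15.118*I)
g(t, m) = 24 - t (g(t, m) = t*(-1) + 24 = -t + 24 = 24 - t)
-644905 + g(-963, P) = -644905 + (24 - 1*(-963)) = -644905 + (24 + 963) = -644905 + 987 = -643918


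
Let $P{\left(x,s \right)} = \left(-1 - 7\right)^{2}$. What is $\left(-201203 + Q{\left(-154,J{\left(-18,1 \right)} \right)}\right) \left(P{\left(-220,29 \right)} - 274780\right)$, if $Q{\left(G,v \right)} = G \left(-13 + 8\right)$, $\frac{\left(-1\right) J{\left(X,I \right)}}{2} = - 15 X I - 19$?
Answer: $55062152028$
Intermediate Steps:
$P{\left(x,s \right)} = 64$ ($P{\left(x,s \right)} = \left(-8\right)^{2} = 64$)
$J{\left(X,I \right)} = 38 + 30 I X$ ($J{\left(X,I \right)} = - 2 \left(- 15 X I - 19\right) = - 2 \left(- 15 I X - 19\right) = - 2 \left(-19 - 15 I X\right) = 38 + 30 I X$)
$Q{\left(G,v \right)} = - 5 G$ ($Q{\left(G,v \right)} = G \left(-5\right) = - 5 G$)
$\left(-201203 + Q{\left(-154,J{\left(-18,1 \right)} \right)}\right) \left(P{\left(-220,29 \right)} - 274780\right) = \left(-201203 - -770\right) \left(64 - 274780\right) = \left(-201203 + 770\right) \left(64 - 274780\right) = \left(-200433\right) \left(-274716\right) = 55062152028$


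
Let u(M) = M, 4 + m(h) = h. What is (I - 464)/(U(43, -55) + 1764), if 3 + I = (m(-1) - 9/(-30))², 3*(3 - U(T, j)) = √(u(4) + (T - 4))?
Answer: -707540373/2810055800 - 133473*√43/2810055800 ≈ -0.25210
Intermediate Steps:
m(h) = -4 + h
U(T, j) = 3 - √T/3 (U(T, j) = 3 - √(4 + (T - 4))/3 = 3 - √(4 + (-4 + T))/3 = 3 - √T/3)
I = 1909/100 (I = -3 + ((-4 - 1) - 9/(-30))² = -3 + (-5 - 9*(-1/30))² = -3 + (-5 + 3/10)² = -3 + (-47/10)² = -3 + 2209/100 = 1909/100 ≈ 19.090)
(I - 464)/(U(43, -55) + 1764) = (1909/100 - 464)/((3 - √43/3) + 1764) = -44491/(100*(1767 - √43/3))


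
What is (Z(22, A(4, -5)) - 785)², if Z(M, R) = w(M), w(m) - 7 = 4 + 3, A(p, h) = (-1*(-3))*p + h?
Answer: 594441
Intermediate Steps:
A(p, h) = h + 3*p (A(p, h) = 3*p + h = h + 3*p)
w(m) = 14 (w(m) = 7 + (4 + 3) = 7 + 7 = 14)
Z(M, R) = 14
(Z(22, A(4, -5)) - 785)² = (14 - 785)² = (-771)² = 594441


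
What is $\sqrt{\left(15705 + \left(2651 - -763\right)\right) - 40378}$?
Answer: $i \sqrt{21259} \approx 145.8 i$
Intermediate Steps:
$\sqrt{\left(15705 + \left(2651 - -763\right)\right) - 40378} = \sqrt{\left(15705 + \left(2651 + 763\right)\right) - 40378} = \sqrt{\left(15705 + 3414\right) - 40378} = \sqrt{19119 - 40378} = \sqrt{-21259} = i \sqrt{21259}$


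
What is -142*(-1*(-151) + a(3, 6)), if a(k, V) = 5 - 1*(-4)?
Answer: -22720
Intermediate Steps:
a(k, V) = 9 (a(k, V) = 5 + 4 = 9)
-142*(-1*(-151) + a(3, 6)) = -142*(-1*(-151) + 9) = -142*(151 + 9) = -142*160 = -22720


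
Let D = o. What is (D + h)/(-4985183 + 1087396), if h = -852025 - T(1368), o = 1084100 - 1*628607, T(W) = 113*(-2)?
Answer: 396306/3897787 ≈ 0.10167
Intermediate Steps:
T(W) = -226
o = 455493 (o = 1084100 - 628607 = 455493)
D = 455493
h = -851799 (h = -852025 - 1*(-226) = -852025 + 226 = -851799)
(D + h)/(-4985183 + 1087396) = (455493 - 851799)/(-4985183 + 1087396) = -396306/(-3897787) = -396306*(-1/3897787) = 396306/3897787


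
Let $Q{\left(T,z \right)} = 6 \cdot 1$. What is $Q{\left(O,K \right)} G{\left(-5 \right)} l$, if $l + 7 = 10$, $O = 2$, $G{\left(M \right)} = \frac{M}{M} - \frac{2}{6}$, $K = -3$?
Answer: $12$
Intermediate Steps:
$G{\left(M \right)} = \frac{2}{3}$ ($G{\left(M \right)} = 1 - \frac{1}{3} = \frac{2}{3}$)
$Q{\left(T,z \right)} = 6$
$l = 3$ ($l = -7 + 10 = 3$)
$Q{\left(O,K \right)} G{\left(-5 \right)} l = 6 \cdot \frac{2}{3} \cdot 3 = 4 \cdot 3 = 12$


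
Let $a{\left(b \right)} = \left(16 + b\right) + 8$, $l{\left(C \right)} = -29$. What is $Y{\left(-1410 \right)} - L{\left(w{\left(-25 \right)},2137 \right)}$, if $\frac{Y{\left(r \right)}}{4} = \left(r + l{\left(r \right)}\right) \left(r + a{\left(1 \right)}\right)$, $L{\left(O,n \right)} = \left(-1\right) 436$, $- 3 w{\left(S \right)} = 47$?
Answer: $7972496$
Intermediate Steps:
$a{\left(b \right)} = 24 + b$
$w{\left(S \right)} = - \frac{47}{3}$ ($w{\left(S \right)} = \left(- \frac{1}{3}\right) 47 = - \frac{47}{3}$)
$L{\left(O,n \right)} = -436$
$Y{\left(r \right)} = 4 \left(-29 + r\right) \left(25 + r\right)$ ($Y{\left(r \right)} = 4 \left(r - 29\right) \left(r + \left(24 + 1\right)\right) = 4 \left(-29 + r\right) \left(r + 25\right) = 4 \left(-29 + r\right) \left(25 + r\right)$)
$Y{\left(-1410 \right)} - L{\left(w{\left(-25 \right)},2137 \right)} = \left(-2900 - -22560 + 4 \left(-1410\right)^{2}\right) - -436 = \left(-2900 + 22560 + 4 \cdot 1988100\right) + 436 = \left(-2900 + 22560 + 7952400\right) + 436 = 7972060 + 436 = 7972496$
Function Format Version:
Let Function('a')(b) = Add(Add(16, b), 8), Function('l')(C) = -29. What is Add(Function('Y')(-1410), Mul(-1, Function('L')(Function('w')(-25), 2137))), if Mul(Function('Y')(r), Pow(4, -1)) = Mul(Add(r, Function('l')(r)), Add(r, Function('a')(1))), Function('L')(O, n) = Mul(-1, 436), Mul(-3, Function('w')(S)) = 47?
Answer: 7972496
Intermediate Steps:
Function('a')(b) = Add(24, b)
Function('w')(S) = Rational(-47, 3) (Function('w')(S) = Mul(Rational(-1, 3), 47) = Rational(-47, 3))
Function('L')(O, n) = -436
Function('Y')(r) = Mul(4, Add(-29, r), Add(25, r)) (Function('Y')(r) = Mul(4, Mul(Add(r, -29), Add(r, Add(24, 1)))) = Mul(4, Mul(Add(-29, r), Add(r, 25))) = Mul(4, Mul(Add(-29, r), Add(25, r))) = Mul(4, Add(-29, r), Add(25, r)))
Add(Function('Y')(-1410), Mul(-1, Function('L')(Function('w')(-25), 2137))) = Add(Add(-2900, Mul(-16, -1410), Mul(4, Pow(-1410, 2))), Mul(-1, -436)) = Add(Add(-2900, 22560, Mul(4, 1988100)), 436) = Add(Add(-2900, 22560, 7952400), 436) = Add(7972060, 436) = 7972496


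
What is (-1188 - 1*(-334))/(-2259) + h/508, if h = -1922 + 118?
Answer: -910351/286893 ≈ -3.1731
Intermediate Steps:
h = -1804
(-1188 - 1*(-334))/(-2259) + h/508 = (-1188 - 1*(-334))/(-2259) - 1804/508 = (-1188 + 334)*(-1/2259) - 1804*1/508 = -854*(-1/2259) - 451/127 = 854/2259 - 451/127 = -910351/286893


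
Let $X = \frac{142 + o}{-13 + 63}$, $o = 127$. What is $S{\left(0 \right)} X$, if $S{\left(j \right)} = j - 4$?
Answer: $- \frac{538}{25} \approx -21.52$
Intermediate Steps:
$S{\left(j \right)} = -4 + j$ ($S{\left(j \right)} = j - 4 = -4 + j$)
$X = \frac{269}{50}$ ($X = \frac{142 + 127}{-13 + 63} = \frac{269}{50} \approx 5.38$)
$S{\left(0 \right)} X = \left(-4 + 0\right) \frac{269}{50} = \left(-4\right) \frac{269}{50} = - \frac{538}{25}$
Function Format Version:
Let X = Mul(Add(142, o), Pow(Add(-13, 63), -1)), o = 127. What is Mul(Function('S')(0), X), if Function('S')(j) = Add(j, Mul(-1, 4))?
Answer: Rational(-538, 25) ≈ -21.520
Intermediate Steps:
Function('S')(j) = Add(-4, j) (Function('S')(j) = Add(j, -4) = Add(-4, j))
X = Rational(269, 50) (X = Mul(Add(142, 127), Pow(Add(-13, 63), -1)) = Mul(269, Pow(50, -1)) = Mul(269, Rational(1, 50)) = Rational(269, 50) ≈ 5.3800)
Mul(Function('S')(0), X) = Mul(Add(-4, 0), Rational(269, 50)) = Mul(-4, Rational(269, 50)) = Rational(-538, 25)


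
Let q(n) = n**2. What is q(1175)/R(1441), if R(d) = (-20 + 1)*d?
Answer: -1380625/27379 ≈ -50.426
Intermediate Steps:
R(d) = -19*d
q(1175)/R(1441) = 1175**2/((-19*1441)) = 1380625/(-27379) = 1380625*(-1/27379) = -1380625/27379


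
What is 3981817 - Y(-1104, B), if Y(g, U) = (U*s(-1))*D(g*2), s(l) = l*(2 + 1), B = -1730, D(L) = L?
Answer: 15441337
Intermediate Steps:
s(l) = 3*l (s(l) = l*3 = 3*l)
Y(g, U) = -6*U*g (Y(g, U) = (U*(3*(-1)))*(g*2) = (U*(-3))*(2*g) = (-3*U)*(2*g) = -6*U*g)
3981817 - Y(-1104, B) = 3981817 - (-6)*(-1730)*(-1104) = 3981817 - 1*(-11459520) = 3981817 + 11459520 = 15441337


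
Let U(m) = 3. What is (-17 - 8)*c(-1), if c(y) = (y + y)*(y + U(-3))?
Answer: 100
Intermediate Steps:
c(y) = 2*y*(3 + y) (c(y) = (y + y)*(y + 3) = (2*y)*(3 + y) = 2*y*(3 + y))
(-17 - 8)*c(-1) = (-17 - 8)*(2*(-1)*(3 - 1)) = -50*(-1)*2 = -25*(-4) = 100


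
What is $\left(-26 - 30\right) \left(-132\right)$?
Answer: $7392$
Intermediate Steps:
$\left(-26 - 30\right) \left(-132\right) = \left(-56\right) \left(-132\right) = 7392$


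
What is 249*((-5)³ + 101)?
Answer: -5976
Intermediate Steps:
249*((-5)³ + 101) = 249*(-125 + 101) = 249*(-24) = -5976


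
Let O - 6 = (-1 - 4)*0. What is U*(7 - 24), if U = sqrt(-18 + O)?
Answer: -34*I*sqrt(3) ≈ -58.89*I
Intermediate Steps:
O = 6 (O = 6 + (-1 - 4)*0 = 6 - 5*0 = 6 + 0 = 6)
U = 2*I*sqrt(3) (U = sqrt(-18 + 6) = sqrt(-12) = 2*I*sqrt(3) ≈ 3.4641*I)
U*(7 - 24) = (2*I*sqrt(3))*(7 - 24) = (2*I*sqrt(3))*(-17) = -34*I*sqrt(3)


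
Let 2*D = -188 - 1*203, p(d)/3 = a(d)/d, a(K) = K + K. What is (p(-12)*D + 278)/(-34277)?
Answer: 895/34277 ≈ 0.026111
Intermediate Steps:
a(K) = 2*K
p(d) = 6 (p(d) = 3*((2*d)/d) = 3*2 = 6)
D = -391/2 (D = (-188 - 1*203)/2 = (-188 - 203)/2 = (½)*(-391) = -391/2 ≈ -195.50)
(p(-12)*D + 278)/(-34277) = (6*(-391/2) + 278)/(-34277) = (-1173 + 278)*(-1/34277) = -895*(-1/34277) = 895/34277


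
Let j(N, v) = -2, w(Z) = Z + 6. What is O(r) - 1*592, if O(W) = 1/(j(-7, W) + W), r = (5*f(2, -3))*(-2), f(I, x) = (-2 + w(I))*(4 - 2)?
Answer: -72225/122 ≈ -592.01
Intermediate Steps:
w(Z) = 6 + Z
f(I, x) = 8 + 2*I (f(I, x) = (-2 + (6 + I))*(4 - 2) = (4 + I)*2 = 8 + 2*I)
r = -120 (r = (5*(8 + 2*2))*(-2) = (5*(8 + 4))*(-2) = (5*12)*(-2) = 60*(-2) = -120)
O(W) = 1/(-2 + W)
O(r) - 1*592 = 1/(-2 - 120) - 1*592 = 1/(-122) - 592 = -1/122 - 592 = -72225/122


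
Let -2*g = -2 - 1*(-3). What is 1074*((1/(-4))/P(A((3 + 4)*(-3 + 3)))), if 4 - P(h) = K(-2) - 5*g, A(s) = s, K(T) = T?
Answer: -537/7 ≈ -76.714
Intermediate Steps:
g = -1/2 (g = -(-2 - 1*(-3))/2 = -(-2 + 3)/2 = -1/2*1 = -1/2 ≈ -0.50000)
P(h) = 7/2 (P(h) = 4 - (-2 - 5*(-1/2)) = 4 - (-2 + 5/2) = 4 - 1*1/2 = 4 - 1/2 = 7/2)
1074*((1/(-4))/P(A((3 + 4)*(-3 + 3)))) = 1074*((1/(-4))/(7/2)) = 1074*((1*(-1/4))*(2/7)) = 1074*(-1/4*2/7) = 1074*(-1/14) = -537/7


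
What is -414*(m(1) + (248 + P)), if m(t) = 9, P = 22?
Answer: -115506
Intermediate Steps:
-414*(m(1) + (248 + P)) = -414*(9 + (248 + 22)) = -414*(9 + 270) = -414*279 = -115506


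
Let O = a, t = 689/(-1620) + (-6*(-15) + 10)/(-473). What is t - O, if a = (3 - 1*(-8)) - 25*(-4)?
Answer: -85542757/766260 ≈ -111.64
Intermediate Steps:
t = -487897/766260 (t = 689*(-1/1620) + (90 + 10)*(-1/473) = -689/1620 + 100*(-1/473) = -689/1620 - 100/473 = -487897/766260 ≈ -0.63673)
a = 111 (a = (3 + 8) + 100 = 11 + 100 = 111)
O = 111
t - O = -487897/766260 - 1*111 = -487897/766260 - 111 = -85542757/766260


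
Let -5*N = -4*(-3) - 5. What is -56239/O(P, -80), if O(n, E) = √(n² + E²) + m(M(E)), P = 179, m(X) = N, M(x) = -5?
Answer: -1968365/960976 - 1405975*√38441/960976 ≈ -288.90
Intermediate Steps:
N = -7/5 (N = -(-4*(-3) - 5)/5 = -(12 - 5)/5 = -⅕*7 = -7/5 ≈ -1.4000)
m(X) = -7/5
O(n, E) = -7/5 + √(E² + n²) (O(n, E) = √(n² + E²) - 7/5 = √(E² + n²) - 7/5 = -7/5 + √(E² + n²))
-56239/O(P, -80) = -56239/(-7/5 + √((-80)² + 179²)) = -56239/(-7/5 + √(6400 + 32041)) = -56239/(-7/5 + √38441)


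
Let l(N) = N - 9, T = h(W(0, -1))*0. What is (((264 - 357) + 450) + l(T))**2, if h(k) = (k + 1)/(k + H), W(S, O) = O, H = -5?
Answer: 121104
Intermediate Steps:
h(k) = (1 + k)/(-5 + k) (h(k) = (k + 1)/(k - 5) = (1 + k)/(-5 + k))
T = 0 (T = ((1 - 1)/(-5 - 1))*0 = (0/(-6))*0 = -1/6*0*0 = 0*0 = 0)
l(N) = -9 + N
(((264 - 357) + 450) + l(T))**2 = (((264 - 357) + 450) + (-9 + 0))**2 = ((-93 + 450) - 9)**2 = (357 - 9)**2 = 348**2 = 121104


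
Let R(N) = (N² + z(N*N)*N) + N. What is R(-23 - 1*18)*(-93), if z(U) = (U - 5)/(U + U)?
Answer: -6175386/41 ≈ -1.5062e+5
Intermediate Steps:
z(U) = (-5 + U)/(2*U) (z(U) = (-5 + U)/((2*U)) = (-5 + U)*(1/(2*U)) = (-5 + U)/(2*U))
R(N) = N + N² + (-5 + N²)/(2*N) (R(N) = (N² + ((-5 + N*N)/(2*((N*N))))*N) + N = (N² + ((-5 + N²)/(2*(N²)))*N) + N = (N² + ((-5 + N²)/(2*N²))*N) + N = (N² + (-5 + N²)/(2*N)) + N = N + N² + (-5 + N²)/(2*N))
R(-23 - 1*18)*(-93) = ((-23 - 1*18)² - 5/(2*(-23 - 1*18)) + 3*(-23 - 1*18)/2)*(-93) = ((-23 - 18)² - 5/(2*(-23 - 18)) + 3*(-23 - 18)/2)*(-93) = ((-41)² - 5/2/(-41) + (3/2)*(-41))*(-93) = (1681 - 5/2*(-1/41) - 123/2)*(-93) = (1681 + 5/82 - 123/2)*(-93) = (66402/41)*(-93) = -6175386/41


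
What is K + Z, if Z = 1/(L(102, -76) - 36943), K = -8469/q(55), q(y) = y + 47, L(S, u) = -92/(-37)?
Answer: -3858474835/46471166 ≈ -83.029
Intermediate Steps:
L(S, u) = 92/37 (L(S, u) = -92*(-1/37) = 92/37)
q(y) = 47 + y
K = -2823/34 (K = -8469/(47 + 55) = -8469/102 = -8469*1/102 = -2823/34 ≈ -83.029)
Z = -37/1366799 (Z = 1/(92/37 - 36943) = 1/(-1366799/37) = -37/1366799 ≈ -2.7071e-5)
K + Z = -2823/34 - 37/1366799 = -3858474835/46471166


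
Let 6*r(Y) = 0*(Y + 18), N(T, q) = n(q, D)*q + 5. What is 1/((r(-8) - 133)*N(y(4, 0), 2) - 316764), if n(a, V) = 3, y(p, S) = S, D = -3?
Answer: -1/318227 ≈ -3.1424e-6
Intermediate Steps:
N(T, q) = 5 + 3*q (N(T, q) = 3*q + 5 = 5 + 3*q)
r(Y) = 0 (r(Y) = (0*(Y + 18))/6 = (0*(18 + Y))/6 = (1/6)*0 = 0)
1/((r(-8) - 133)*N(y(4, 0), 2) - 316764) = 1/((0 - 133)*(5 + 3*2) - 316764) = 1/(-133*(5 + 6) - 316764) = 1/(-133*11 - 316764) = 1/(-1463 - 316764) = 1/(-318227) = -1/318227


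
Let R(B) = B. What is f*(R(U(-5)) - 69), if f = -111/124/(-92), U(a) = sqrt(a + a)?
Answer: -333/496 + 111*I*sqrt(10)/11408 ≈ -0.67137 + 0.030769*I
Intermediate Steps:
U(a) = sqrt(2)*sqrt(a) (U(a) = sqrt(2*a) = sqrt(2)*sqrt(a))
f = 111/11408 (f = -111*1/124*(-1/92) = -111/124*(-1/92) = 111/11408 ≈ 0.0097300)
f*(R(U(-5)) - 69) = 111*(sqrt(2)*sqrt(-5) - 69)/11408 = 111*(sqrt(2)*(I*sqrt(5)) - 69)/11408 = 111*(I*sqrt(10) - 69)/11408 = 111*(-69 + I*sqrt(10))/11408 = -333/496 + 111*I*sqrt(10)/11408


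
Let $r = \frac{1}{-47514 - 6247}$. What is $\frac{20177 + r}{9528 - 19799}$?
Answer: $- \frac{1084735696}{552179231} \approx -1.9645$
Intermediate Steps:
$r = - \frac{1}{53761}$ ($r = \frac{1}{-53761} = - \frac{1}{53761} \approx -1.8601 \cdot 10^{-5}$)
$\frac{20177 + r}{9528 - 19799} = \frac{20177 - \frac{1}{53761}}{9528 - 19799} = \frac{1084735696}{53761 \left(-10271\right)} = \frac{1084735696}{53761} \left(- \frac{1}{10271}\right) = - \frac{1084735696}{552179231}$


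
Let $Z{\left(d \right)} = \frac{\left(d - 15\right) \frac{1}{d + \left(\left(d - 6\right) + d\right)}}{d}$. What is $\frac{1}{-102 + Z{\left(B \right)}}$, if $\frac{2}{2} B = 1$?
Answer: $- \frac{3}{292} \approx -0.010274$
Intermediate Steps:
$B = 1$
$Z{\left(d \right)} = \frac{-15 + d}{d \left(-6 + 3 d\right)}$ ($Z{\left(d \right)} = \frac{\left(-15 + d\right) \frac{1}{d + \left(\left(-6 + d\right) + d\right)}}{d} = \frac{\left(-15 + d\right) \frac{1}{d + \left(-6 + 2 d\right)}}{d} = \frac{\left(-15 + d\right) \frac{1}{-6 + 3 d}}{d} = \frac{\frac{1}{-6 + 3 d} \left(-15 + d\right)}{d} = \frac{-15 + d}{d \left(-6 + 3 d\right)}$)
$\frac{1}{-102 + Z{\left(B \right)}} = \frac{1}{-102 + \frac{-15 + 1}{3 \cdot 1 \left(-2 + 1\right)}} = \frac{1}{-102 + \frac{1}{3} \cdot 1 \frac{1}{-1} \left(-14\right)} = \frac{1}{-102 + \frac{1}{3} \cdot 1 \left(-1\right) \left(-14\right)} = \frac{1}{-102 + \frac{14}{3}} = \frac{1}{- \frac{292}{3}} = - \frac{3}{292}$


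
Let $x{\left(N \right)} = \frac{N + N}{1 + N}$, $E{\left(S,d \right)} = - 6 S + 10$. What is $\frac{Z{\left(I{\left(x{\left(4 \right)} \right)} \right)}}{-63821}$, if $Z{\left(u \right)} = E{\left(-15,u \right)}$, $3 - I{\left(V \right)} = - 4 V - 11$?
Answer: $- \frac{100}{63821} \approx -0.0015669$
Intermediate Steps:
$E{\left(S,d \right)} = 10 - 6 S$
$x{\left(N \right)} = \frac{2 N}{1 + N}$
$I{\left(V \right)} = 14 + 4 V$ ($I{\left(V \right)} = 3 - \left(- 4 V - 11\right) = 3 - \left(-11 - 4 V\right) = 3 + \left(11 + 4 V\right) = 14 + 4 V$)
$Z{\left(u \right)} = 100$ ($Z{\left(u \right)} = 10 - -90 = 10 + 90 = 100$)
$\frac{Z{\left(I{\left(x{\left(4 \right)} \right)} \right)}}{-63821} = \frac{100}{-63821} = 100 \left(- \frac{1}{63821}\right) = - \frac{100}{63821}$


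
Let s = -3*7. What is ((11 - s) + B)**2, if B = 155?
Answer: 34969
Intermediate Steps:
s = -21
((11 - s) + B)**2 = ((11 - 1*(-21)) + 155)**2 = ((11 + 21) + 155)**2 = (32 + 155)**2 = 187**2 = 34969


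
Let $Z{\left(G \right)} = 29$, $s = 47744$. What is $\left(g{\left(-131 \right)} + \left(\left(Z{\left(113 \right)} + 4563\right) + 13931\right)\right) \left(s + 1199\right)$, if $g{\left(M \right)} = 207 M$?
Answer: $-420616142$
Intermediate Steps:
$\left(g{\left(-131 \right)} + \left(\left(Z{\left(113 \right)} + 4563\right) + 13931\right)\right) \left(s + 1199\right) = \left(207 \left(-131\right) + \left(\left(29 + 4563\right) + 13931\right)\right) \left(47744 + 1199\right) = \left(-27117 + \left(4592 + 13931\right)\right) 48943 = \left(-27117 + 18523\right) 48943 = \left(-8594\right) 48943 = -420616142$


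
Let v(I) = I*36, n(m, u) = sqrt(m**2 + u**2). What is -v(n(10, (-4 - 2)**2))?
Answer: -72*sqrt(349) ≈ -1345.1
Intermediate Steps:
v(I) = 36*I
-v(n(10, (-4 - 2)**2)) = -36*sqrt(10**2 + ((-4 - 2)**2)**2) = -36*sqrt(100 + ((-6)**2)**2) = -36*sqrt(100 + 36**2) = -36*sqrt(100 + 1296) = -36*sqrt(1396) = -36*2*sqrt(349) = -72*sqrt(349)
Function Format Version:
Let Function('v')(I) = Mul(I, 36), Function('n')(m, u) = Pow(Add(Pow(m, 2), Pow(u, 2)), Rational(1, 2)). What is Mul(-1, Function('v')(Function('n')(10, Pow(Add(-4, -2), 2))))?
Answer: Mul(-72, Pow(349, Rational(1, 2))) ≈ -1345.1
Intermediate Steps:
Function('v')(I) = Mul(36, I)
Mul(-1, Function('v')(Function('n')(10, Pow(Add(-4, -2), 2)))) = Mul(-1, Mul(36, Pow(Add(Pow(10, 2), Pow(Pow(Add(-4, -2), 2), 2)), Rational(1, 2)))) = Mul(-1, Mul(36, Pow(Add(100, Pow(Pow(-6, 2), 2)), Rational(1, 2)))) = Mul(-1, Mul(36, Pow(Add(100, Pow(36, 2)), Rational(1, 2)))) = Mul(-1, Mul(36, Pow(Add(100, 1296), Rational(1, 2)))) = Mul(-1, Mul(36, Pow(1396, Rational(1, 2)))) = Mul(-1, Mul(36, Mul(2, Pow(349, Rational(1, 2))))) = Mul(-1, Mul(72, Pow(349, Rational(1, 2)))) = Mul(-72, Pow(349, Rational(1, 2)))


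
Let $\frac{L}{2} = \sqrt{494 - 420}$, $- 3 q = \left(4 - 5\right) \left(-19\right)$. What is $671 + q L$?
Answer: $671 - \frac{38 \sqrt{74}}{3} \approx 562.04$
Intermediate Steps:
$q = - \frac{19}{3}$ ($q = - \frac{\left(4 - 5\right) \left(-19\right)}{3} = - \frac{\left(-1\right) \left(-19\right)}{3} = \left(- \frac{1}{3}\right) 19 = - \frac{19}{3} \approx -6.3333$)
$L = 2 \sqrt{74}$ ($L = 2 \sqrt{494 - 420} = 2 \sqrt{74} \approx 17.205$)
$671 + q L = 671 - \frac{19 \cdot 2 \sqrt{74}}{3} = 671 - \frac{38 \sqrt{74}}{3}$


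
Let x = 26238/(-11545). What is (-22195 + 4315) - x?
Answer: -206398362/11545 ≈ -17878.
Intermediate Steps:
x = -26238/11545 (x = 26238*(-1/11545) = -26238/11545 ≈ -2.2727)
(-22195 + 4315) - x = (-22195 + 4315) - 1*(-26238/11545) = -17880 + 26238/11545 = -206398362/11545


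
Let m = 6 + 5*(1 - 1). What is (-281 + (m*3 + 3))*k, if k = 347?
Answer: -90220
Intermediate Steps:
m = 6 (m = 6 + 5*0 = 6 + 0 = 6)
(-281 + (m*3 + 3))*k = (-281 + (6*3 + 3))*347 = (-281 + (18 + 3))*347 = (-281 + 21)*347 = -260*347 = -90220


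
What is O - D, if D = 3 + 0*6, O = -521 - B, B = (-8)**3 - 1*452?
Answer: 440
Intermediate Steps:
B = -964 (B = -512 - 452 = -964)
O = 443 (O = -521 - 1*(-964) = -521 + 964 = 443)
D = 3 (D = 3 + 0 = 3)
O - D = 443 - 1*3 = 443 - 3 = 440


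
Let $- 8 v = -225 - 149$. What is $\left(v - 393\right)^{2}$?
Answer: $\frac{1918225}{16} \approx 1.1989 \cdot 10^{5}$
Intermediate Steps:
$v = \frac{187}{4}$ ($v = - \frac{-225 - 149}{8} = \left(- \frac{1}{8}\right) \left(-374\right) = \frac{187}{4} \approx 46.75$)
$\left(v - 393\right)^{2} = \left(\frac{187}{4} - 393\right)^{2} = \left(- \frac{1385}{4}\right)^{2} = \frac{1918225}{16}$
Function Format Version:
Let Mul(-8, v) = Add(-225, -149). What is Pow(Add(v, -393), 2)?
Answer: Rational(1918225, 16) ≈ 1.1989e+5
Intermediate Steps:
v = Rational(187, 4) (v = Mul(Rational(-1, 8), Add(-225, -149)) = Mul(Rational(-1, 8), -374) = Rational(187, 4) ≈ 46.750)
Pow(Add(v, -393), 2) = Pow(Add(Rational(187, 4), -393), 2) = Pow(Rational(-1385, 4), 2) = Rational(1918225, 16)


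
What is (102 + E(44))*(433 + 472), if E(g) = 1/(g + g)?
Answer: 8124185/88 ≈ 92320.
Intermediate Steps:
E(g) = 1/(2*g)
(102 + E(44))*(433 + 472) = (102 + (½)/44)*(433 + 472) = (102 + (½)*(1/44))*905 = (102 + 1/88)*905 = (8977/88)*905 = 8124185/88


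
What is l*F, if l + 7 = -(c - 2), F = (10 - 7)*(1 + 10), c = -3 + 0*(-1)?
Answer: -66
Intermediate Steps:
c = -3 (c = -3 + 0 = -3)
F = 33 (F = 3*11 = 33)
l = -2 (l = -7 - (-3 - 2) = -7 - 1*(-5) = -7 + 5 = -2)
l*F = -2*33 = -66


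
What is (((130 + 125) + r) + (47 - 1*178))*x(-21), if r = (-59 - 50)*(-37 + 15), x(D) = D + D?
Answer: -105924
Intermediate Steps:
x(D) = 2*D
r = 2398 (r = -109*(-22) = 2398)
(((130 + 125) + r) + (47 - 1*178))*x(-21) = (((130 + 125) + 2398) + (47 - 1*178))*(2*(-21)) = ((255 + 2398) + (47 - 178))*(-42) = (2653 - 131)*(-42) = 2522*(-42) = -105924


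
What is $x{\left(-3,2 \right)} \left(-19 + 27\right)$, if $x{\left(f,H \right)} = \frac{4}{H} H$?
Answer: $32$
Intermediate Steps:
$x{\left(f,H \right)} = 4$
$x{\left(-3,2 \right)} \left(-19 + 27\right) = 4 \left(-19 + 27\right) = 4 \cdot 8 = 32$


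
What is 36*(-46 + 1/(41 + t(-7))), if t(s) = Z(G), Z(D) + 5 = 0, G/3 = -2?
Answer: -1655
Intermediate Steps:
G = -6 (G = 3*(-2) = -6)
Z(D) = -5 (Z(D) = -5 + 0 = -5)
t(s) = -5
36*(-46 + 1/(41 + t(-7))) = 36*(-46 + 1/(41 - 5)) = 36*(-46 + 1/36) = 36*(-1655/36) = -1655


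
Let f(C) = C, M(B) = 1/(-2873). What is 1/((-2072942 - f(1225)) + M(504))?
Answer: -2873/5959081792 ≈ -4.8212e-7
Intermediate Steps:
M(B) = -1/2873
1/((-2072942 - f(1225)) + M(504)) = 1/((-2072942 - 1*1225) - 1/2873) = 1/((-2072942 - 1225) - 1/2873) = 1/(-2074167 - 1/2873) = 1/(-5959081792/2873) = -2873/5959081792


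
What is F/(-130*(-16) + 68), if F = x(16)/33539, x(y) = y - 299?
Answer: -283/72041772 ≈ -3.9283e-6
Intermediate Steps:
x(y) = -299 + y
F = -283/33539 (F = (-299 + 16)/33539 = -283*1/33539 = -283/33539 ≈ -0.0084379)
F/(-130*(-16) + 68) = -283/(33539*(-130*(-16) + 68)) = -283/(33539*(2080 + 68)) = -283/33539/2148 = -283/33539*1/2148 = -283/72041772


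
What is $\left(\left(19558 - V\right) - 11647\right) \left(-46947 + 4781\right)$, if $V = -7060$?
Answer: $-631267186$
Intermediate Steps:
$\left(\left(19558 - V\right) - 11647\right) \left(-46947 + 4781\right) = \left(\left(19558 - -7060\right) - 11647\right) \left(-46947 + 4781\right) = \left(\left(19558 + 7060\right) - 11647\right) \left(-42166\right) = \left(26618 - 11647\right) \left(-42166\right) = 14971 \left(-42166\right) = -631267186$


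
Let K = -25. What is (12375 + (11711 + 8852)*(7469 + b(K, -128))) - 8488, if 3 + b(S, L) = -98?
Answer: 151512071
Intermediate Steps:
b(S, L) = -101 (b(S, L) = -3 - 98 = -101)
(12375 + (11711 + 8852)*(7469 + b(K, -128))) - 8488 = (12375 + (11711 + 8852)*(7469 - 101)) - 8488 = (12375 + 20563*7368) - 8488 = (12375 + 151508184) - 8488 = 151520559 - 8488 = 151512071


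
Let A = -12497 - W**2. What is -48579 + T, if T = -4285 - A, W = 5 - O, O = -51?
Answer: -37231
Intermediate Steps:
W = 56 (W = 5 - 1*(-51) = 5 + 51 = 56)
A = -15633 (A = -12497 - 1*56**2 = -12497 - 1*3136 = -12497 - 3136 = -15633)
T = 11348 (T = -4285 - 1*(-15633) = -4285 + 15633 = 11348)
-48579 + T = -48579 + 11348 = -37231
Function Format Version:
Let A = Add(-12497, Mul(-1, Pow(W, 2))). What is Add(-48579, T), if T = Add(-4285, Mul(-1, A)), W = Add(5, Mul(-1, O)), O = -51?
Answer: -37231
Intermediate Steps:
W = 56 (W = Add(5, Mul(-1, -51)) = Add(5, 51) = 56)
A = -15633 (A = Add(-12497, Mul(-1, Pow(56, 2))) = Add(-12497, Mul(-1, 3136)) = Add(-12497, -3136) = -15633)
T = 11348 (T = Add(-4285, Mul(-1, -15633)) = Add(-4285, 15633) = 11348)
Add(-48579, T) = Add(-48579, 11348) = -37231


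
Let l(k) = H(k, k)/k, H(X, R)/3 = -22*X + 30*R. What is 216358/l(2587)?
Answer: 108179/12 ≈ 9014.9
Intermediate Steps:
H(X, R) = -66*X + 90*R (H(X, R) = 3*(-22*X + 30*R) = -66*X + 90*R)
l(k) = 24 (l(k) = (-66*k + 90*k)/k = (24*k)/k = 24)
216358/l(2587) = 216358/24 = 216358*(1/24) = 108179/12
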